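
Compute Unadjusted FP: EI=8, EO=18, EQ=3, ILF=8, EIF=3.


UFP = EI*4 + EO*5 + EQ*4 + ILF*10 + EIF*7
UFP = 8*4 + 18*5 + 3*4 + 8*10 + 3*7
UFP = 32 + 90 + 12 + 80 + 21
UFP = 235

235


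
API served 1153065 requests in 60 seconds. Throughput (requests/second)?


Formula: throughput = requests / seconds
throughput = 1153065 / 60
throughput = 19217.75 requests/second

19217.75 requests/second


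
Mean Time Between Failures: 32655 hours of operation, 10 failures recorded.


Formula: MTBF = Total operating time / Number of failures
MTBF = 32655 / 10
MTBF = 3265.5 hours

3265.5 hours


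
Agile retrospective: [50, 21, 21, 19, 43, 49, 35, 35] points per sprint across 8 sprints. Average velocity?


Formula: Avg velocity = Total points / Number of sprints
Points: [50, 21, 21, 19, 43, 49, 35, 35]
Sum = 50 + 21 + 21 + 19 + 43 + 49 + 35 + 35 = 273
Avg velocity = 273 / 8 = 34.13 points/sprint

34.13 points/sprint


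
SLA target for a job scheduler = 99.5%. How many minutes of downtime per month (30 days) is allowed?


Formula: allowed downtime = period * (100 - SLA) / 100
Period (month (30 days)) = 43200 minutes
Unavailability fraction = (100 - 99.5) / 100
Allowed downtime = 43200 * (100 - 99.5) / 100
Allowed downtime = 216.0 minutes

216.0 minutes


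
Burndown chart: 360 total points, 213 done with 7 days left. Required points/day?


Formula: Required rate = Remaining points / Days left
Remaining = 360 - 213 = 147 points
Required rate = 147 / 7 = 21.0 points/day

21.0 points/day


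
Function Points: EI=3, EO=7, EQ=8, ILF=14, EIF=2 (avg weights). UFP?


UFP = EI*4 + EO*5 + EQ*4 + ILF*10 + EIF*7
UFP = 3*4 + 7*5 + 8*4 + 14*10 + 2*7
UFP = 12 + 35 + 32 + 140 + 14
UFP = 233

233


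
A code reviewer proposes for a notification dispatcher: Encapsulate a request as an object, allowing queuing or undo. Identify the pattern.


This matches the Command pattern

Command


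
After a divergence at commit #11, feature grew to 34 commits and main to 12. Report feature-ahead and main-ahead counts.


Common ancestor: commit #11
feature commits after divergence: 34 - 11 = 23
main commits after divergence: 12 - 11 = 1
feature is 23 commits ahead of main
main is 1 commits ahead of feature

feature ahead: 23, main ahead: 1


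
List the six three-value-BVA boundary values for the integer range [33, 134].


Range: [33, 134]
Boundaries: just below min, min, min+1, max-1, max, just above max
Values: [32, 33, 34, 133, 134, 135]

[32, 33, 34, 133, 134, 135]


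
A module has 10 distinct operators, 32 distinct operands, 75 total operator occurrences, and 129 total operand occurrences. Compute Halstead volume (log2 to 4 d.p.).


Formula: V = N * log2(η), where N = N1 + N2 and η = η1 + η2
η = 10 + 32 = 42
N = 75 + 129 = 204
log2(42) ≈ 5.3923
V = 204 * 5.3923 = 1100.03

1100.03


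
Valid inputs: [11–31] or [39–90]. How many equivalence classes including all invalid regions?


Valid ranges: [11,31] and [39,90]
Class 1: x < 11 — invalid
Class 2: 11 ≤ x ≤ 31 — valid
Class 3: 31 < x < 39 — invalid (gap between ranges)
Class 4: 39 ≤ x ≤ 90 — valid
Class 5: x > 90 — invalid
Total equivalence classes: 5

5 equivalence classes


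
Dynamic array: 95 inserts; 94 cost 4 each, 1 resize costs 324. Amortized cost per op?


Formula: Amortized cost = Total cost / Operations
Total cost = (94 * 4) + (1 * 324)
Total cost = 376 + 324 = 700
Amortized = 700 / 95 = 7.3684

7.3684


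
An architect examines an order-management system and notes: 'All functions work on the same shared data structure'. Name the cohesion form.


Reasoning: Functions share data
Type: Communicational cohesion

Communicational cohesion


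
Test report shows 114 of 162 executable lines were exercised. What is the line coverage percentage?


Coverage = covered / total * 100
Coverage = 114 / 162 * 100
Coverage = 70.37%

70.37%


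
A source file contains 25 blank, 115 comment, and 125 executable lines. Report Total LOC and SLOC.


Total LOC = blank + comment + code
Total LOC = 25 + 115 + 125 = 265
SLOC (source only) = code = 125

Total LOC: 265, SLOC: 125


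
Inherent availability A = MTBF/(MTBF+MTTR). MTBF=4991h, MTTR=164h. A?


Availability = MTBF / (MTBF + MTTR)
Availability = 4991 / (4991 + 164)
Availability = 4991 / 5155
Availability = 96.8186%

96.8186%


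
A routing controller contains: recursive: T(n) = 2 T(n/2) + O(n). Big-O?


Reasoning: master theorem case 2 (merge-sort recurrence)
Complexity: O(n log n)

O(n log n)


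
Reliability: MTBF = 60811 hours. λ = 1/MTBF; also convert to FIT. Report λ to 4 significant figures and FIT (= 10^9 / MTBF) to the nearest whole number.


Formula: λ = 1 / MTBF; FIT = λ × 1e9 = 1e9 / MTBF
λ = 1 / 60811 ≈ 1.644e-05 failures/hour
FIT = 1e9 / 60811 ≈ 16444 failures per 1e9 hours (nearest whole number)

λ = 1.644e-05 /h, FIT = 16444


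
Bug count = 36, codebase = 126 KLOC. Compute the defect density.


Defect density = defects / KLOC
Defect density = 36 / 126
Defect density = 0.286 defects/KLOC

0.286 defects/KLOC


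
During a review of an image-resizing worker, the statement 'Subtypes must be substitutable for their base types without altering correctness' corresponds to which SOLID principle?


This describes the Liskov Substitution Principle (LSP)

Liskov Substitution Principle (LSP)


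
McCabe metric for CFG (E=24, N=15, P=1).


Formula: V(G) = E - N + 2P
V(G) = 24 - 15 + 2*1
V(G) = 9 + 2
V(G) = 11

11


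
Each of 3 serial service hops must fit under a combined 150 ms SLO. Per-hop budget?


Formula: per_stage = total_budget / stages
per_stage = 150 / 3
per_stage = 50.0 ms

50.0 ms


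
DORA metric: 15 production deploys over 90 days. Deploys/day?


Formula: deployments per day = releases / days
= 15 / 90
= 0.167 deploys/day
(equivalently, 1.17 deploys/week)

0.167 deploys/day


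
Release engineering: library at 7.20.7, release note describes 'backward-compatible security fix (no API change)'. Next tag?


Current: 7.20.7
Change category: 'backward-compatible security fix (no API change)' → patch bump
SemVer rule: patch bump → increment PATCH (MAJOR and MINOR unchanged)
New: 7.20.8

7.20.8


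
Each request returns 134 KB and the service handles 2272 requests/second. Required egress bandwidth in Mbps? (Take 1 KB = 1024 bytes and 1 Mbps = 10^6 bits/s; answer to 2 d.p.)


Formula: Mbps = payload_bytes * RPS * 8 / 1e6
Payload per request = 134 KB = 134 * 1024 = 137216 bytes
Total bytes/sec = 137216 * 2272 = 311754752
Total bits/sec = 311754752 * 8 = 2494038016
Mbps = 2494038016 / 1e6 = 2494.04

2494.04 Mbps


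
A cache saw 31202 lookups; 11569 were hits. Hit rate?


Formula: hit rate = hits / (hits + misses) * 100
hit rate = 11569 / (11569 + 19633) * 100
hit rate = 11569 / 31202 * 100
hit rate = 37.08%

37.08%


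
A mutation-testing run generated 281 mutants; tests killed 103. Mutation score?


Mutation score = killed / total * 100
Mutation score = 103 / 281 * 100
Mutation score = 36.65%

36.65%


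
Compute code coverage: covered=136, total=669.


Coverage = covered / total * 100
Coverage = 136 / 669 * 100
Coverage = 20.33%

20.33%


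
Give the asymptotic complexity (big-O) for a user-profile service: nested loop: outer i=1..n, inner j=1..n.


Reasoning: n iterations times n iterations
Complexity: O(n^2)

O(n^2)


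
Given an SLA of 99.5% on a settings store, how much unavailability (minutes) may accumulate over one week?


Formula: allowed downtime = period * (100 - SLA) / 100
Period (week) = 10080 minutes
Unavailability fraction = (100 - 99.5) / 100
Allowed downtime = 10080 * (100 - 99.5) / 100
Allowed downtime = 50.4 minutes

50.4 minutes


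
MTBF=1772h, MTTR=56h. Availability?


Availability = MTBF / (MTBF + MTTR)
Availability = 1772 / (1772 + 56)
Availability = 1772 / 1828
Availability = 96.9365%

96.9365%


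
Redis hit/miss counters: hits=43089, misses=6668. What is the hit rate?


Formula: hit rate = hits / (hits + misses) * 100
hit rate = 43089 / (43089 + 6668) * 100
hit rate = 43089 / 49757 * 100
hit rate = 86.6%

86.6%


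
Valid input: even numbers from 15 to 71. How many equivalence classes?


Constraint: even integers in [15, 71]
Class 1: x < 15 — out-of-range invalid
Class 2: x in [15,71] but odd — wrong type invalid
Class 3: x in [15,71] and even — valid
Class 4: x > 71 — out-of-range invalid
Total equivalence classes: 4

4 equivalence classes


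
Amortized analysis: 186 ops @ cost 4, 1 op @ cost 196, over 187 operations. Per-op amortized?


Formula: Amortized cost = Total cost / Operations
Total cost = (186 * 4) + (1 * 196)
Total cost = 744 + 196 = 940
Amortized = 940 / 187 = 5.0267

5.0267


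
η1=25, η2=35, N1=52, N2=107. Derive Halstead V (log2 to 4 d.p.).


Formula: V = N * log2(η), where N = N1 + N2 and η = η1 + η2
η = 25 + 35 = 60
N = 52 + 107 = 159
log2(60) ≈ 5.9069
V = 159 * 5.9069 = 939.20

939.20


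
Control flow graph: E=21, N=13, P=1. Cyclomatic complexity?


Formula: V(G) = E - N + 2P
V(G) = 21 - 13 + 2*1
V(G) = 8 + 2
V(G) = 10

10


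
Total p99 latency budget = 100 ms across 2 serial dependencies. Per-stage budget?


Formula: per_stage = total_budget / stages
per_stage = 100 / 2
per_stage = 50.0 ms

50.0 ms


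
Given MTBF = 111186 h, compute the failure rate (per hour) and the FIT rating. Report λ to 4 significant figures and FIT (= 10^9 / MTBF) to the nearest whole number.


Formula: λ = 1 / MTBF; FIT = λ × 1e9 = 1e9 / MTBF
λ = 1 / 111186 ≈ 8.994e-06 failures/hour
FIT = 1e9 / 111186 ≈ 8994 failures per 1e9 hours (nearest whole number)

λ = 8.994e-06 /h, FIT = 8994


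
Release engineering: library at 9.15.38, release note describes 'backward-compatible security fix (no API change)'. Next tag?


Current: 9.15.38
Change category: 'backward-compatible security fix (no API change)' → patch bump
SemVer rule: patch bump → increment PATCH (MAJOR and MINOR unchanged)
New: 9.15.39

9.15.39


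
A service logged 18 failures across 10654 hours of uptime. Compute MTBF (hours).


Formula: MTBF = Total operating time / Number of failures
MTBF = 10654 / 18
MTBF = 591.89 hours

591.89 hours


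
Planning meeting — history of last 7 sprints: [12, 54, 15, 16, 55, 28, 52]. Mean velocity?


Formula: Avg velocity = Total points / Number of sprints
Points: [12, 54, 15, 16, 55, 28, 52]
Sum = 12 + 54 + 15 + 16 + 55 + 28 + 52 = 232
Avg velocity = 232 / 7 = 33.14 points/sprint

33.14 points/sprint


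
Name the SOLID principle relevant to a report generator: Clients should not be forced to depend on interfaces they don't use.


This describes the Interface Segregation Principle (ISP)

Interface Segregation Principle (ISP)


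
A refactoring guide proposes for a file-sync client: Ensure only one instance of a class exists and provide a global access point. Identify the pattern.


This matches the Singleton pattern

Singleton


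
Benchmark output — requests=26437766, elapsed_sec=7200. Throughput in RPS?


Formula: throughput = requests / seconds
throughput = 26437766 / 7200
throughput = 3671.91 requests/second

3671.91 requests/second


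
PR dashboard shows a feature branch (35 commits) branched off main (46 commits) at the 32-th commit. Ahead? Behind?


Common ancestor: commit #32
feature commits after divergence: 35 - 32 = 3
main commits after divergence: 46 - 32 = 14
feature is 3 commits ahead of main
main is 14 commits ahead of feature

feature ahead: 3, main ahead: 14


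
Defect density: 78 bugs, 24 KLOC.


Defect density = defects / KLOC
Defect density = 78 / 24
Defect density = 3.25 defects/KLOC

3.25 defects/KLOC


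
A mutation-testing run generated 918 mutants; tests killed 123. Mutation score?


Mutation score = killed / total * 100
Mutation score = 123 / 918 * 100
Mutation score = 13.4%

13.4%


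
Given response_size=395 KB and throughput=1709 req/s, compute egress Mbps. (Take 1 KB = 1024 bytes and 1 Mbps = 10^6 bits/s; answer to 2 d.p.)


Formula: Mbps = payload_bytes * RPS * 8 / 1e6
Payload per request = 395 KB = 395 * 1024 = 404480 bytes
Total bytes/sec = 404480 * 1709 = 691256320
Total bits/sec = 691256320 * 8 = 5530050560
Mbps = 5530050560 / 1e6 = 5530.05

5530.05 Mbps


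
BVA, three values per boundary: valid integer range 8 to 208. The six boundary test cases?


Range: [8, 208]
Boundaries: just below min, min, min+1, max-1, max, just above max
Values: [7, 8, 9, 207, 208, 209]

[7, 8, 9, 207, 208, 209]


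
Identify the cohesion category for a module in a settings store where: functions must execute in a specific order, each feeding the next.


Reasoning: Output of one is input to next
Type: Sequential cohesion

Sequential cohesion


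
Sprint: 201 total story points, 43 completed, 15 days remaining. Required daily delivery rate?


Formula: Required rate = Remaining points / Days left
Remaining = 201 - 43 = 158 points
Required rate = 158 / 15 = 10.53 points/day

10.53 points/day


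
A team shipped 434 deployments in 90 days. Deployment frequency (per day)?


Formula: deployments per day = releases / days
= 434 / 90
= 4.822 deploys/day
(equivalently, 33.76 deploys/week)

4.822 deploys/day


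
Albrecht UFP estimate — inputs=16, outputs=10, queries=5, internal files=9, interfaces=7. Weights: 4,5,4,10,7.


UFP = EI*4 + EO*5 + EQ*4 + ILF*10 + EIF*7
UFP = 16*4 + 10*5 + 5*4 + 9*10 + 7*7
UFP = 64 + 50 + 20 + 90 + 49
UFP = 273

273


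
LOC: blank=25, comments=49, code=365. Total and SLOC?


Total LOC = blank + comment + code
Total LOC = 25 + 49 + 365 = 439
SLOC (source only) = code = 365

Total LOC: 439, SLOC: 365


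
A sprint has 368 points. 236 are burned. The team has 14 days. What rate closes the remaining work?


Formula: Required rate = Remaining points / Days left
Remaining = 368 - 236 = 132 points
Required rate = 132 / 14 = 9.43 points/day

9.43 points/day


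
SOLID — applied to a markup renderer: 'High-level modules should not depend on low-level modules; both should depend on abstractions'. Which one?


This describes the Dependency Inversion Principle (DIP)

Dependency Inversion Principle (DIP)


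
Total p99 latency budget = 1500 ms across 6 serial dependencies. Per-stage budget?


Formula: per_stage = total_budget / stages
per_stage = 1500 / 6
per_stage = 250.0 ms

250.0 ms


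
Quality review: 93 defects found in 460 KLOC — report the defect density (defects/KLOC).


Defect density = defects / KLOC
Defect density = 93 / 460
Defect density = 0.202 defects/KLOC

0.202 defects/KLOC


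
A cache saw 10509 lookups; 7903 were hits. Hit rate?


Formula: hit rate = hits / (hits + misses) * 100
hit rate = 7903 / (7903 + 2606) * 100
hit rate = 7903 / 10509 * 100
hit rate = 75.2%

75.2%


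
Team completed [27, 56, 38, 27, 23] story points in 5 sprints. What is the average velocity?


Formula: Avg velocity = Total points / Number of sprints
Points: [27, 56, 38, 27, 23]
Sum = 27 + 56 + 38 + 27 + 23 = 171
Avg velocity = 171 / 5 = 34.2 points/sprint

34.2 points/sprint


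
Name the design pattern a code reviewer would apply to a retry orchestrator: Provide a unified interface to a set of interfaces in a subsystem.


This matches the Facade pattern

Facade


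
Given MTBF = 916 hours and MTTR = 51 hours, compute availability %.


Availability = MTBF / (MTBF + MTTR)
Availability = 916 / (916 + 51)
Availability = 916 / 967
Availability = 94.726%

94.726%


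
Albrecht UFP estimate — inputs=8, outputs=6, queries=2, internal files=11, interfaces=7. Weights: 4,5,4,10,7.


UFP = EI*4 + EO*5 + EQ*4 + ILF*10 + EIF*7
UFP = 8*4 + 6*5 + 2*4 + 11*10 + 7*7
UFP = 32 + 30 + 8 + 110 + 49
UFP = 229

229


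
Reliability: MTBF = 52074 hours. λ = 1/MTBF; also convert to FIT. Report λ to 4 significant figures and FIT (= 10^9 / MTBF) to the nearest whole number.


Formula: λ = 1 / MTBF; FIT = λ × 1e9 = 1e9 / MTBF
λ = 1 / 52074 ≈ 1.920e-05 failures/hour
FIT = 1e9 / 52074 ≈ 19203 failures per 1e9 hours (nearest whole number)

λ = 1.920e-05 /h, FIT = 19203


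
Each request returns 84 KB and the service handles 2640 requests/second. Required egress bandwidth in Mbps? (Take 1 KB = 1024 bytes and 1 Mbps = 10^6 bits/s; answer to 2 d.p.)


Formula: Mbps = payload_bytes * RPS * 8 / 1e6
Payload per request = 84 KB = 84 * 1024 = 86016 bytes
Total bytes/sec = 86016 * 2640 = 227082240
Total bits/sec = 227082240 * 8 = 1816657920
Mbps = 1816657920 / 1e6 = 1816.66

1816.66 Mbps


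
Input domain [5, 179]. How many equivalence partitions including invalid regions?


Valid range: [5, 179]
Class 1: x < 5 — invalid
Class 2: 5 ≤ x ≤ 179 — valid
Class 3: x > 179 — invalid
Total equivalence classes: 3

3 equivalence classes


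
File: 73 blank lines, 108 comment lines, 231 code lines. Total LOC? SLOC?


Total LOC = blank + comment + code
Total LOC = 73 + 108 + 231 = 412
SLOC (source only) = code = 231

Total LOC: 412, SLOC: 231


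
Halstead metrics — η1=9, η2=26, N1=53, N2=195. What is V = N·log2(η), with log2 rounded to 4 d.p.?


Formula: V = N * log2(η), where N = N1 + N2 and η = η1 + η2
η = 9 + 26 = 35
N = 53 + 195 = 248
log2(35) ≈ 5.1293
V = 248 * 5.1293 = 1272.07

1272.07


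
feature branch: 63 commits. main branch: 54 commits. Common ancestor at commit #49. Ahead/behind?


Common ancestor: commit #49
feature commits after divergence: 63 - 49 = 14
main commits after divergence: 54 - 49 = 5
feature is 14 commits ahead of main
main is 5 commits ahead of feature

feature ahead: 14, main ahead: 5


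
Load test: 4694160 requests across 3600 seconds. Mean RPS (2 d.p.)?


Formula: throughput = requests / seconds
throughput = 4694160 / 3600
throughput = 1303.93 requests/second

1303.93 requests/second


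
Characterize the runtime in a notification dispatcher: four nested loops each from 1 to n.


Reasoning: four levels of nesting
Complexity: O(n^4)

O(n^4)


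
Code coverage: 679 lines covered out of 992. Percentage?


Coverage = covered / total * 100
Coverage = 679 / 992 * 100
Coverage = 68.45%

68.45%


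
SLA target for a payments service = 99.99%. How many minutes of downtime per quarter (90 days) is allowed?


Formula: allowed downtime = period * (100 - SLA) / 100
Period (quarter (90 days)) = 129600 minutes
Unavailability fraction = (100 - 99.99) / 100
Allowed downtime = 129600 * (100 - 99.99) / 100
Allowed downtime = 12.96 minutes

12.96 minutes


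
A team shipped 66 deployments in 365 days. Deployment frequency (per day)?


Formula: deployments per day = releases / days
= 66 / 365
= 0.181 deploys/day
(equivalently, 1.27 deploys/week)

0.181 deploys/day


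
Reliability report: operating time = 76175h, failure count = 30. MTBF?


Formula: MTBF = Total operating time / Number of failures
MTBF = 76175 / 30
MTBF = 2539.17 hours

2539.17 hours


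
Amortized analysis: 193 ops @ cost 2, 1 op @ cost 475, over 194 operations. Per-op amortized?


Formula: Amortized cost = Total cost / Operations
Total cost = (193 * 2) + (1 * 475)
Total cost = 386 + 475 = 861
Amortized = 861 / 194 = 4.4381

4.4381


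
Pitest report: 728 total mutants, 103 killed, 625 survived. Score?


Mutation score = killed / total * 100
Mutation score = 103 / 728 * 100
Mutation score = 14.15%

14.15%


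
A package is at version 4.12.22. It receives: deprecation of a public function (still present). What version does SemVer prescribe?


Current: 4.12.22
Change category: 'deprecation of a public function (still present)' → minor bump
SemVer rule: minor bump → increment MINOR, reset PATCH to 0 (MAJOR unchanged)
New: 4.13.0

4.13.0


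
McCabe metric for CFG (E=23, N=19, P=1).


Formula: V(G) = E - N + 2P
V(G) = 23 - 19 + 2*1
V(G) = 4 + 2
V(G) = 6

6


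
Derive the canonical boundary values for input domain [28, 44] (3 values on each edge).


Range: [28, 44]
Boundaries: just below min, min, min+1, max-1, max, just above max
Values: [27, 28, 29, 43, 44, 45]

[27, 28, 29, 43, 44, 45]


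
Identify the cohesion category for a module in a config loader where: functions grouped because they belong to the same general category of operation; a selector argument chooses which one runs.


Reasoning: Grouped by category of activity, not by data or sequence
Type: Logical cohesion

Logical cohesion


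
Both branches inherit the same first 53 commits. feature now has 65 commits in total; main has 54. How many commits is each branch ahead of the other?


Common ancestor: commit #53
feature commits after divergence: 65 - 53 = 12
main commits after divergence: 54 - 53 = 1
feature is 12 commits ahead of main
main is 1 commits ahead of feature

feature ahead: 12, main ahead: 1


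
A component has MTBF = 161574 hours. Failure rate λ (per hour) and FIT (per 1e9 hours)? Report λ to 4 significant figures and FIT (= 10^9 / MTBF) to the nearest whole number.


Formula: λ = 1 / MTBF; FIT = λ × 1e9 = 1e9 / MTBF
λ = 1 / 161574 ≈ 6.189e-06 failures/hour
FIT = 1e9 / 161574 ≈ 6189 failures per 1e9 hours (nearest whole number)

λ = 6.189e-06 /h, FIT = 6189


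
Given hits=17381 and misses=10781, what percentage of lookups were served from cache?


Formula: hit rate = hits / (hits + misses) * 100
hit rate = 17381 / (17381 + 10781) * 100
hit rate = 17381 / 28162 * 100
hit rate = 61.72%

61.72%


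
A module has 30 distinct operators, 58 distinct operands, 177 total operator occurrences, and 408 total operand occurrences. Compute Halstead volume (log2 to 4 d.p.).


Formula: V = N * log2(η), where N = N1 + N2 and η = η1 + η2
η = 30 + 58 = 88
N = 177 + 408 = 585
log2(88) ≈ 6.4594
V = 585 * 6.4594 = 3778.75

3778.75


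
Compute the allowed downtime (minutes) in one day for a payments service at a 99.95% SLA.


Formula: allowed downtime = period * (100 - SLA) / 100
Period (day) = 1440 minutes
Unavailability fraction = (100 - 99.95) / 100
Allowed downtime = 1440 * (100 - 99.95) / 100
Allowed downtime = 0.72 minutes

0.72 minutes


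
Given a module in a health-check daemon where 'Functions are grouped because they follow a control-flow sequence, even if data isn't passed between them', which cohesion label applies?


Reasoning: Grouped by order of execution within a routine, not by data flow
Type: Procedural cohesion

Procedural cohesion


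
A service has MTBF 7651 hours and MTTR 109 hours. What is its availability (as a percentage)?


Availability = MTBF / (MTBF + MTTR)
Availability = 7651 / (7651 + 109)
Availability = 7651 / 7760
Availability = 98.5954%

98.5954%


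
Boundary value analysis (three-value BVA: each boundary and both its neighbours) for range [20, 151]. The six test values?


Range: [20, 151]
Boundaries: just below min, min, min+1, max-1, max, just above max
Values: [19, 20, 21, 150, 151, 152]

[19, 20, 21, 150, 151, 152]


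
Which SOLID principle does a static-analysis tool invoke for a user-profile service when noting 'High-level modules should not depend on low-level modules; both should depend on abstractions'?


This describes the Dependency Inversion Principle (DIP)

Dependency Inversion Principle (DIP)


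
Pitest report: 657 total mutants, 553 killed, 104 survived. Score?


Mutation score = killed / total * 100
Mutation score = 553 / 657 * 100
Mutation score = 84.17%

84.17%


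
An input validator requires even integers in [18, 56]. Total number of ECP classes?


Constraint: even integers in [18, 56]
Class 1: x < 18 — out-of-range invalid
Class 2: x in [18,56] but odd — wrong type invalid
Class 3: x in [18,56] and even — valid
Class 4: x > 56 — out-of-range invalid
Total equivalence classes: 4

4 equivalence classes


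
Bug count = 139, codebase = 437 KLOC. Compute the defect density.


Defect density = defects / KLOC
Defect density = 139 / 437
Defect density = 0.318 defects/KLOC

0.318 defects/KLOC


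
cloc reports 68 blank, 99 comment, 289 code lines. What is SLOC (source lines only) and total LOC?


Total LOC = blank + comment + code
Total LOC = 68 + 99 + 289 = 456
SLOC (source only) = code = 289

Total LOC: 456, SLOC: 289


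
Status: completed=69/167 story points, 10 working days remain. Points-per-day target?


Formula: Required rate = Remaining points / Days left
Remaining = 167 - 69 = 98 points
Required rate = 98 / 10 = 9.8 points/day

9.8 points/day


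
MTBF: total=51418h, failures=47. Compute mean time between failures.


Formula: MTBF = Total operating time / Number of failures
MTBF = 51418 / 47
MTBF = 1094.0 hours

1094.0 hours


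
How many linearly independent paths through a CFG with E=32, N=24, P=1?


Formula: V(G) = E - N + 2P
V(G) = 32 - 24 + 2*1
V(G) = 8 + 2
V(G) = 10

10


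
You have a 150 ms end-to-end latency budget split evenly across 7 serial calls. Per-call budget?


Formula: per_stage = total_budget / stages
per_stage = 150 / 7
per_stage = 21.43 ms

21.43 ms


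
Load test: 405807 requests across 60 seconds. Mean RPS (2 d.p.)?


Formula: throughput = requests / seconds
throughput = 405807 / 60
throughput = 6763.45 requests/second

6763.45 requests/second


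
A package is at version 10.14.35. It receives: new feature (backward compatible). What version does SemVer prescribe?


Current: 10.14.35
Change category: 'new feature (backward compatible)' → minor bump
SemVer rule: minor bump → increment MINOR, reset PATCH to 0 (MAJOR unchanged)
New: 10.15.0

10.15.0


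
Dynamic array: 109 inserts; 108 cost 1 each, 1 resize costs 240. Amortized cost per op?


Formula: Amortized cost = Total cost / Operations
Total cost = (108 * 1) + (1 * 240)
Total cost = 108 + 240 = 348
Amortized = 348 / 109 = 3.1927

3.1927


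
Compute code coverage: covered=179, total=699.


Coverage = covered / total * 100
Coverage = 179 / 699 * 100
Coverage = 25.61%

25.61%


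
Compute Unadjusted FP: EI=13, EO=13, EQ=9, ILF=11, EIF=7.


UFP = EI*4 + EO*5 + EQ*4 + ILF*10 + EIF*7
UFP = 13*4 + 13*5 + 9*4 + 11*10 + 7*7
UFP = 52 + 65 + 36 + 110 + 49
UFP = 312

312


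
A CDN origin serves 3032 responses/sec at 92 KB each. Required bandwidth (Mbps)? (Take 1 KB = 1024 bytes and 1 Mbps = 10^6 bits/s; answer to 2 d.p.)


Formula: Mbps = payload_bytes * RPS * 8 / 1e6
Payload per request = 92 KB = 92 * 1024 = 94208 bytes
Total bytes/sec = 94208 * 3032 = 285638656
Total bits/sec = 285638656 * 8 = 2285109248
Mbps = 2285109248 / 1e6 = 2285.11

2285.11 Mbps


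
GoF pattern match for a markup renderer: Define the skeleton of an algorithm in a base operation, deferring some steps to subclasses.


This matches the Template Method pattern

Template Method


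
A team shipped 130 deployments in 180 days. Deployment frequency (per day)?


Formula: deployments per day = releases / days
= 130 / 180
= 0.722 deploys/day
(equivalently, 5.06 deploys/week)

0.722 deploys/day


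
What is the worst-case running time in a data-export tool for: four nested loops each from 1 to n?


Reasoning: four levels of nesting
Complexity: O(n^4)

O(n^4)


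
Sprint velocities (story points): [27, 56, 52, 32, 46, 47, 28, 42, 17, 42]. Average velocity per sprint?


Formula: Avg velocity = Total points / Number of sprints
Points: [27, 56, 52, 32, 46, 47, 28, 42, 17, 42]
Sum = 27 + 56 + 52 + 32 + 46 + 47 + 28 + 42 + 17 + 42 = 389
Avg velocity = 389 / 10 = 38.9 points/sprint

38.9 points/sprint


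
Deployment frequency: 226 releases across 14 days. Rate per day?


Formula: deployments per day = releases / days
= 226 / 14
= 16.143 deploys/day
(equivalently, 113.0 deploys/week)

16.143 deploys/day


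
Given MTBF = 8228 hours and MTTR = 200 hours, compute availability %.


Availability = MTBF / (MTBF + MTTR)
Availability = 8228 / (8228 + 200)
Availability = 8228 / 8428
Availability = 97.627%

97.627%


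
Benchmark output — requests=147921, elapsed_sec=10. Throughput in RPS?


Formula: throughput = requests / seconds
throughput = 147921 / 10
throughput = 14792.1 requests/second

14792.1 requests/second


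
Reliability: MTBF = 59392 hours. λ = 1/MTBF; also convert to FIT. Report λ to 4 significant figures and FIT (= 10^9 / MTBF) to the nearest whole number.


Formula: λ = 1 / MTBF; FIT = λ × 1e9 = 1e9 / MTBF
λ = 1 / 59392 ≈ 1.684e-05 failures/hour
FIT = 1e9 / 59392 ≈ 16837 failures per 1e9 hours (nearest whole number)

λ = 1.684e-05 /h, FIT = 16837


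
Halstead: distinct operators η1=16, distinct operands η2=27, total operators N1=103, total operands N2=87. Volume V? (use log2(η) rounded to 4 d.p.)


Formula: V = N * log2(η), where N = N1 + N2 and η = η1 + η2
η = 16 + 27 = 43
N = 103 + 87 = 190
log2(43) ≈ 5.4263
V = 190 * 5.4263 = 1031.00

1031.00


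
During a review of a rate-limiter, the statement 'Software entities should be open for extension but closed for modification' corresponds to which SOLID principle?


This describes the Open/Closed Principle (OCP)

Open/Closed Principle (OCP)


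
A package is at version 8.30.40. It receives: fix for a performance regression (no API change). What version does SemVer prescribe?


Current: 8.30.40
Change category: 'fix for a performance regression (no API change)' → patch bump
SemVer rule: patch bump → increment PATCH (MAJOR and MINOR unchanged)
New: 8.30.41

8.30.41


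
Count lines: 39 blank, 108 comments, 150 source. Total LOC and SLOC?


Total LOC = blank + comment + code
Total LOC = 39 + 108 + 150 = 297
SLOC (source only) = code = 150

Total LOC: 297, SLOC: 150


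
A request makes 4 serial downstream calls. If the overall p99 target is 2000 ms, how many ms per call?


Formula: per_stage = total_budget / stages
per_stage = 2000 / 4
per_stage = 500.0 ms

500.0 ms


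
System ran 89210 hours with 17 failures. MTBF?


Formula: MTBF = Total operating time / Number of failures
MTBF = 89210 / 17
MTBF = 5247.65 hours

5247.65 hours


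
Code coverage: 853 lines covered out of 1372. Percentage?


Coverage = covered / total * 100
Coverage = 853 / 1372 * 100
Coverage = 62.17%

62.17%


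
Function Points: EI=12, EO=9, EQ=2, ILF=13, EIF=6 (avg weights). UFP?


UFP = EI*4 + EO*5 + EQ*4 + ILF*10 + EIF*7
UFP = 12*4 + 9*5 + 2*4 + 13*10 + 6*7
UFP = 48 + 45 + 8 + 130 + 42
UFP = 273

273


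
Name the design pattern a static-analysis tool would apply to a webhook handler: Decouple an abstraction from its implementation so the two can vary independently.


This matches the Bridge pattern

Bridge


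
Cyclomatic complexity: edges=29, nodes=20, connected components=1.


Formula: V(G) = E - N + 2P
V(G) = 29 - 20 + 2*1
V(G) = 9 + 2
V(G) = 11

11


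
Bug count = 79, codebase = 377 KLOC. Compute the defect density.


Defect density = defects / KLOC
Defect density = 79 / 377
Defect density = 0.21 defects/KLOC

0.21 defects/KLOC


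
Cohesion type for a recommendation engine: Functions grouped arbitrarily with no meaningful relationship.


Reasoning: Worst: random grouping
Type: Coincidental cohesion

Coincidental cohesion


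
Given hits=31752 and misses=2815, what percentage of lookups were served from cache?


Formula: hit rate = hits / (hits + misses) * 100
hit rate = 31752 / (31752 + 2815) * 100
hit rate = 31752 / 34567 * 100
hit rate = 91.86%

91.86%


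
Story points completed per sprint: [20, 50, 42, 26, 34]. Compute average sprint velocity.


Formula: Avg velocity = Total points / Number of sprints
Points: [20, 50, 42, 26, 34]
Sum = 20 + 50 + 42 + 26 + 34 = 172
Avg velocity = 172 / 5 = 34.4 points/sprint

34.4 points/sprint


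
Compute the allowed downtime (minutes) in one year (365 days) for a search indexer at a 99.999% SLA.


Formula: allowed downtime = period * (100 - SLA) / 100
Period (year (365 days)) = 525600 minutes
Unavailability fraction = (100 - 99.999) / 100
Allowed downtime = 525600 * (100 - 99.999) / 100
Allowed downtime = 5.256 minutes

5.256 minutes


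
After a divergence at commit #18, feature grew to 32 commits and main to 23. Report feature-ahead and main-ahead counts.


Common ancestor: commit #18
feature commits after divergence: 32 - 18 = 14
main commits after divergence: 23 - 18 = 5
feature is 14 commits ahead of main
main is 5 commits ahead of feature

feature ahead: 14, main ahead: 5


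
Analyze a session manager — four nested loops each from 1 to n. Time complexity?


Reasoning: four levels of nesting
Complexity: O(n^4)

O(n^4)


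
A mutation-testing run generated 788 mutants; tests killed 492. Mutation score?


Mutation score = killed / total * 100
Mutation score = 492 / 788 * 100
Mutation score = 62.44%

62.44%


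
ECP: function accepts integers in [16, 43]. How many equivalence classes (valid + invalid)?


Valid range: [16, 43]
Class 1: x < 16 — invalid
Class 2: 16 ≤ x ≤ 43 — valid
Class 3: x > 43 — invalid
Total equivalence classes: 3

3 equivalence classes


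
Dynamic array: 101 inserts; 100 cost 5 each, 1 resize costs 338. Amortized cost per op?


Formula: Amortized cost = Total cost / Operations
Total cost = (100 * 5) + (1 * 338)
Total cost = 500 + 338 = 838
Amortized = 838 / 101 = 8.297

8.297


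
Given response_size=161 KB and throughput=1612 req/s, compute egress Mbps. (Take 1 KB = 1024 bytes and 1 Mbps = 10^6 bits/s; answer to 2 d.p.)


Formula: Mbps = payload_bytes * RPS * 8 / 1e6
Payload per request = 161 KB = 161 * 1024 = 164864 bytes
Total bytes/sec = 164864 * 1612 = 265760768
Total bits/sec = 265760768 * 8 = 2126086144
Mbps = 2126086144 / 1e6 = 2126.09

2126.09 Mbps


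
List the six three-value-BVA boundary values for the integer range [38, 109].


Range: [38, 109]
Boundaries: just below min, min, min+1, max-1, max, just above max
Values: [37, 38, 39, 108, 109, 110]

[37, 38, 39, 108, 109, 110]


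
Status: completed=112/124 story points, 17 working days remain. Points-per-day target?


Formula: Required rate = Remaining points / Days left
Remaining = 124 - 112 = 12 points
Required rate = 12 / 17 = 0.71 points/day

0.71 points/day


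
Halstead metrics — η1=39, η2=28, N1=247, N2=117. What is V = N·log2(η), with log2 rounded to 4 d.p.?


Formula: V = N * log2(η), where N = N1 + N2 and η = η1 + η2
η = 39 + 28 = 67
N = 247 + 117 = 364
log2(67) ≈ 6.0661
V = 364 * 6.0661 = 2208.06

2208.06


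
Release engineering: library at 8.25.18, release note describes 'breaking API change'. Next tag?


Current: 8.25.18
Change category: 'breaking API change' → major bump
SemVer rule: major bump → increment MAJOR, reset MINOR and PATCH to 0
New: 9.0.0

9.0.0


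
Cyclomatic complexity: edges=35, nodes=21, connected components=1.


Formula: V(G) = E - N + 2P
V(G) = 35 - 21 + 2*1
V(G) = 14 + 2
V(G) = 16

16


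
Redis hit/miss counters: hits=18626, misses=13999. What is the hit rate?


Formula: hit rate = hits / (hits + misses) * 100
hit rate = 18626 / (18626 + 13999) * 100
hit rate = 18626 / 32625 * 100
hit rate = 57.09%

57.09%


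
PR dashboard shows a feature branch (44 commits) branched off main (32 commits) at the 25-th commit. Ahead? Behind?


Common ancestor: commit #25
feature commits after divergence: 44 - 25 = 19
main commits after divergence: 32 - 25 = 7
feature is 19 commits ahead of main
main is 7 commits ahead of feature

feature ahead: 19, main ahead: 7


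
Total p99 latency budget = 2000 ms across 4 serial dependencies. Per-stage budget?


Formula: per_stage = total_budget / stages
per_stage = 2000 / 4
per_stage = 500.0 ms

500.0 ms


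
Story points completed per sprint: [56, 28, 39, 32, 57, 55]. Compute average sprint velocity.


Formula: Avg velocity = Total points / Number of sprints
Points: [56, 28, 39, 32, 57, 55]
Sum = 56 + 28 + 39 + 32 + 57 + 55 = 267
Avg velocity = 267 / 6 = 44.5 points/sprint

44.5 points/sprint


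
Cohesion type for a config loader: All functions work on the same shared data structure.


Reasoning: Functions share data
Type: Communicational cohesion

Communicational cohesion


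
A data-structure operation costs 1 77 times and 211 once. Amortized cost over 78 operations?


Formula: Amortized cost = Total cost / Operations
Total cost = (77 * 1) + (1 * 211)
Total cost = 77 + 211 = 288
Amortized = 288 / 78 = 3.6923

3.6923


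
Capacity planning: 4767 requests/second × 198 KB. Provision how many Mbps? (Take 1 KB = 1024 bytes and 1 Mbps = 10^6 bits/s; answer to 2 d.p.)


Formula: Mbps = payload_bytes * RPS * 8 / 1e6
Payload per request = 198 KB = 198 * 1024 = 202752 bytes
Total bytes/sec = 202752 * 4767 = 966518784
Total bits/sec = 966518784 * 8 = 7732150272
Mbps = 7732150272 / 1e6 = 7732.15

7732.15 Mbps


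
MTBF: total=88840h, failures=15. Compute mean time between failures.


Formula: MTBF = Total operating time / Number of failures
MTBF = 88840 / 15
MTBF = 5922.67 hours

5922.67 hours


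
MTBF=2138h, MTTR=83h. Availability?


Availability = MTBF / (MTBF + MTTR)
Availability = 2138 / (2138 + 83)
Availability = 2138 / 2221
Availability = 96.2629%

96.2629%


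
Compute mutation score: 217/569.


Mutation score = killed / total * 100
Mutation score = 217 / 569 * 100
Mutation score = 38.14%

38.14%


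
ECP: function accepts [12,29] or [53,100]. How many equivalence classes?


Valid ranges: [12,29] and [53,100]
Class 1: x < 12 — invalid
Class 2: 12 ≤ x ≤ 29 — valid
Class 3: 29 < x < 53 — invalid (gap between ranges)
Class 4: 53 ≤ x ≤ 100 — valid
Class 5: x > 100 — invalid
Total equivalence classes: 5

5 equivalence classes


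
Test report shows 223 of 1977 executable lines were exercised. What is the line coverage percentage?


Coverage = covered / total * 100
Coverage = 223 / 1977 * 100
Coverage = 11.28%

11.28%


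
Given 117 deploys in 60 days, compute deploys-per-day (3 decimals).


Formula: deployments per day = releases / days
= 117 / 60
= 1.95 deploys/day
(equivalently, 13.65 deploys/week)

1.95 deploys/day


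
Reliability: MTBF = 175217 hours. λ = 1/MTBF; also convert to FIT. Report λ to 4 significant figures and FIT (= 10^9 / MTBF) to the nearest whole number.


Formula: λ = 1 / MTBF; FIT = λ × 1e9 = 1e9 / MTBF
λ = 1 / 175217 ≈ 5.707e-06 failures/hour
FIT = 1e9 / 175217 ≈ 5707 failures per 1e9 hours (nearest whole number)

λ = 5.707e-06 /h, FIT = 5707


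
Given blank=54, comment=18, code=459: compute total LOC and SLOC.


Total LOC = blank + comment + code
Total LOC = 54 + 18 + 459 = 531
SLOC (source only) = code = 459

Total LOC: 531, SLOC: 459


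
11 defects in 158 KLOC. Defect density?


Defect density = defects / KLOC
Defect density = 11 / 158
Defect density = 0.07 defects/KLOC

0.07 defects/KLOC


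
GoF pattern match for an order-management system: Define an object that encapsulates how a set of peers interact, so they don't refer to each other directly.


This matches the Mediator pattern

Mediator


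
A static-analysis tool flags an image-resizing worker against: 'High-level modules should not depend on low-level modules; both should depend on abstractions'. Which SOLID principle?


This describes the Dependency Inversion Principle (DIP)

Dependency Inversion Principle (DIP)


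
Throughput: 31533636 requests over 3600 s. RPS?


Formula: throughput = requests / seconds
throughput = 31533636 / 3600
throughput = 8759.34 requests/second

8759.34 requests/second


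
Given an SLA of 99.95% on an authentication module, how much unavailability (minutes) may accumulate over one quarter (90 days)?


Formula: allowed downtime = period * (100 - SLA) / 100
Period (quarter (90 days)) = 129600 minutes
Unavailability fraction = (100 - 99.95) / 100
Allowed downtime = 129600 * (100 - 99.95) / 100
Allowed downtime = 64.8 minutes

64.8 minutes
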